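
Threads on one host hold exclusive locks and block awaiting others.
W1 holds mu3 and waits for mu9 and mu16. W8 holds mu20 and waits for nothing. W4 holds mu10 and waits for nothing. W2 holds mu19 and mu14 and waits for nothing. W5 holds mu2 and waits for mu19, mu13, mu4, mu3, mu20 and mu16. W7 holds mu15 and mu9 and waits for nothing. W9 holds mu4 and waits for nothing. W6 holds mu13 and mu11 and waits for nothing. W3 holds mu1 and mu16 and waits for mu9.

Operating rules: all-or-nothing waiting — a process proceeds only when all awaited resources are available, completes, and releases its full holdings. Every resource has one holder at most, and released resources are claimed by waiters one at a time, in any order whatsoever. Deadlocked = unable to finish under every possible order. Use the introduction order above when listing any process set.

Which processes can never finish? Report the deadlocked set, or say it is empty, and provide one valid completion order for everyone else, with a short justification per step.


The deadlocked set is empty.
Key observation: every chain of waits terminates; starting from the processes that wait on nothing, all the rest unlock in turn.
A valid finishing order for the others: W7, W4, W6, W9, W2, W8, W3, W1, W5.
Verifying each step:
  run W7 (it waits on nothing); releases mu15 and mu9
  run W4 (it waits on nothing); releases mu10
  run W6 (it waits on nothing); releases mu13 and mu11
  run W9 (it waits on nothing); releases mu4
  run W2 (it waits on nothing); releases mu19 and mu14
  run W8 (it waits on nothing); releases mu20
  W3: everything it awaited (mu9) is free; runs, freeing mu1 and mu16
  W1: everything it awaited (mu9 and mu16) is free; runs, freeing mu3
  W5: everything it awaited (mu19, mu13, mu4, mu3, mu20 and mu16) is free; runs, freeing mu2


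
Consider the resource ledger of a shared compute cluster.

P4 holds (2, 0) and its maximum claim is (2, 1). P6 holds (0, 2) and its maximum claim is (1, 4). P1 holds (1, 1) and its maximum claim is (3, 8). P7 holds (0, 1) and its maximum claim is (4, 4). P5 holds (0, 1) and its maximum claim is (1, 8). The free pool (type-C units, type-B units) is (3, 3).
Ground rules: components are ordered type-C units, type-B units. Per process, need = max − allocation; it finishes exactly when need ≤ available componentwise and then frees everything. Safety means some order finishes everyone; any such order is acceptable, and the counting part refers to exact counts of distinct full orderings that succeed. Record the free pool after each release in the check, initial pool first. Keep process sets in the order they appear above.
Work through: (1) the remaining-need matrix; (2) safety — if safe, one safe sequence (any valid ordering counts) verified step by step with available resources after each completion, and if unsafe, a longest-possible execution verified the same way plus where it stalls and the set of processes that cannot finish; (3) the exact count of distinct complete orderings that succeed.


(1) Remaining need (order type-C units, type-B units):
  P4: (0, 1)
  P6: (1, 2)
  P1: (2, 7)
  P7: (4, 3)
  P5: (1, 7)
(2) UNSAFE — no complete ordering exists.
Key observation: even finishing P4, P6, P7 leaves just (5, 6) free — too little type-B units for any of the remaining processes.
A maximal execution: P4, P6, P7 — then nothing else fits. Check, step by step:
  pool = (3, 3)
  run P4 (needs (0, 1), free (3, 3)); after release of (2, 0) the pool is (5, 3)
  run P6 (needs (1, 2), free (5, 3)); after release of (0, 2) the pool is (5, 5)
  run P7 (needs (4, 3), free (5, 5)); after release of (0, 1) the pool is (5, 6)
  P1 cannot run: need (2, 7) vs free (5, 6) (insufficient type-B units)
  P5 cannot run: need (1, 7) vs free (5, 6) (insufficient type-B units)
Processes that can never finish: P1 and P5.
(3) Precisely 0 of the possible complete orderings are safe sequences.


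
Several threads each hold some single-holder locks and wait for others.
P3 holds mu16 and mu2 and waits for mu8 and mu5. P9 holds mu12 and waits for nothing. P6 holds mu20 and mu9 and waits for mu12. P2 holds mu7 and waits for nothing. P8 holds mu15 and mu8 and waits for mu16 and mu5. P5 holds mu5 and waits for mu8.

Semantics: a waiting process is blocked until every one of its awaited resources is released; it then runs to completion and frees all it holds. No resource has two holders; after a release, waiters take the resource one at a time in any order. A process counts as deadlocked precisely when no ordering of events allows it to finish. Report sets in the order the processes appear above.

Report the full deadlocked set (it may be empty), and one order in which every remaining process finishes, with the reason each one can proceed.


Deadlocked set: P3, P8 and P5.
Key observation: along P3 -> P8 -> P3, each member waits on what the next one holds — a deadlock; P5 is caught in further circular waits.
The rest can finish in the order P9, P2, P6.
Step-by-step check:
  run P9 (it waits on nothing); releases mu12
  run P2 (it waits on nothing); releases mu7
  P6: everything it awaited (mu12) is free; runs, freeing mu20 and mu9


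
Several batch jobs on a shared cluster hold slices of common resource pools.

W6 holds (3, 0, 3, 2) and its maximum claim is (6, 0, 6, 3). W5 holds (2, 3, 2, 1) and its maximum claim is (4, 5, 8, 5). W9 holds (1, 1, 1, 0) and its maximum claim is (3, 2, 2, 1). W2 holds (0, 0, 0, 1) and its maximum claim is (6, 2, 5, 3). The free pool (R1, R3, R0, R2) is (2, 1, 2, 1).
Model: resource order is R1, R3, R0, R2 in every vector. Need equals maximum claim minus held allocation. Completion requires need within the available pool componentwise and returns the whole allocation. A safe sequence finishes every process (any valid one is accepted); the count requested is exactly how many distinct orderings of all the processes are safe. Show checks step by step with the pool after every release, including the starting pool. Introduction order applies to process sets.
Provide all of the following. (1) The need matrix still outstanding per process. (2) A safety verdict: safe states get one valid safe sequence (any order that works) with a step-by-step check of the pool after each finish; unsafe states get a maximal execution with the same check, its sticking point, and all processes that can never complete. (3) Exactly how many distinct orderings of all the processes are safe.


(1) Remaining need (order R1, R3, R0, R2):
  W6: (3, 0, 3, 1)
  W5: (2, 2, 6, 4)
  W9: (2, 1, 1, 1)
  W2: (6, 2, 5, 2)
(2) The state is SAFE; one workable sequence: W9, W6, W2, W5.
Key observation: the first exact fit in this order is W9 — it needs (2, 1, 1, 1) with (2, 1, 2, 1) free, meeting a requested resource to the last unit.
Verifying each step:
  pool = (2, 1, 2, 1)
  W9 needs (2, 1, 1, 1) <= (2, 1, 2, 1) -> finishes; pool += (1, 1, 1, 0) = (3, 2, 3, 1)
  W6 needs (3, 0, 3, 1) <= (3, 2, 3, 1) -> finishes; pool += (3, 0, 3, 2) = (6, 2, 6, 3)
  W2 needs (6, 2, 5, 2) <= (6, 2, 6, 3) -> finishes; pool += (0, 0, 0, 1) = (6, 2, 6, 4)
  W5 needs (2, 2, 6, 4) <= (6, 2, 6, 4) -> finishes; pool += (2, 3, 2, 1) = (8, 5, 8, 5)
(3) Precisely 1 of the possible complete orderings is a safe sequence.


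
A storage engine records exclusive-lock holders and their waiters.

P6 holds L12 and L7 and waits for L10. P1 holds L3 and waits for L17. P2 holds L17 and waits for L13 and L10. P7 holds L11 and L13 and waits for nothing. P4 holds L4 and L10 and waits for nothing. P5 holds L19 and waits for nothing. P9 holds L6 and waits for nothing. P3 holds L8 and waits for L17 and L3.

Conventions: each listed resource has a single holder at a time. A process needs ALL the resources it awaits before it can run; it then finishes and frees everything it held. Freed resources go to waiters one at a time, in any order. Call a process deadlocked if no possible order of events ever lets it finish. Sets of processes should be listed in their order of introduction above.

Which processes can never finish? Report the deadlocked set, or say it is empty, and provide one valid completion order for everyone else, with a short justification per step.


Nothing here is deadlocked.
Key observation: no waiting chain loops back on itself — every chain ends at a process that waits on nothing, so everyone eventually runs.
A valid finishing order for the others: P9, P4, P7, P5, P2, P1, P6, P3.
Walking it through:
  run P9 (it waits on nothing); releases L6
  run P4 (it waits on nothing); releases L4 and L10
  run P7 (it waits on nothing); releases L11 and L13
  run P5 (it waits on nothing); releases L19
  P2 waits on L13 and L10 — all released -> runs and releases L17
  P1 waits on L17 — all released -> runs and releases L3
  P6 waits on L10 — all released -> runs and releases L12 and L7
  P3 waits on L17 and L3 — all released -> runs and releases L8


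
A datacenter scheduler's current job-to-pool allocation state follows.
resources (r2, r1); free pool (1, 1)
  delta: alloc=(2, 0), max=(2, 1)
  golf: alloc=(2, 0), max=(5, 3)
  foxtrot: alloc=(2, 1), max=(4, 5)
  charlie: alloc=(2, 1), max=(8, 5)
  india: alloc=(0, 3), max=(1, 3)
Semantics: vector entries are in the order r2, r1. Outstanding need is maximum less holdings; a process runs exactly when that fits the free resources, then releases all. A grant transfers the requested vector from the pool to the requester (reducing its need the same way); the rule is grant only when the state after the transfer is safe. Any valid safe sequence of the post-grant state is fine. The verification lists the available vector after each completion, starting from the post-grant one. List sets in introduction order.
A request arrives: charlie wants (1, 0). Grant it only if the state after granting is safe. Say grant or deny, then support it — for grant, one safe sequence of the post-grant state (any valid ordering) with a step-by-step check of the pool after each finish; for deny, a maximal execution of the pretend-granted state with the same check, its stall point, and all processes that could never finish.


GRANT — the state after the grant stays safe, e.g. via delta, india, foxtrot, golf, charlie.
Key observation: the transfer keeps a workable pool ((0, 1)); delta starts the safe sequence.
Check on the post-grant state, step by step:
  pool = (0, 1)
  delta needs (0, 1) <= (0, 1) -> finishes; pool += (2, 0) = (2, 1)
  india needs (1, 0) <= (2, 1) -> finishes; pool += (0, 3) = (2, 4)
  foxtrot needs (2, 4) <= (2, 4) -> finishes; pool += (2, 1) = (4, 5)
  golf needs (3, 3) <= (4, 5) -> finishes; pool += (2, 0) = (6, 5)
  charlie needs (5, 4) <= (6, 5) -> finishes; pool += (3, 1) = (9, 6)


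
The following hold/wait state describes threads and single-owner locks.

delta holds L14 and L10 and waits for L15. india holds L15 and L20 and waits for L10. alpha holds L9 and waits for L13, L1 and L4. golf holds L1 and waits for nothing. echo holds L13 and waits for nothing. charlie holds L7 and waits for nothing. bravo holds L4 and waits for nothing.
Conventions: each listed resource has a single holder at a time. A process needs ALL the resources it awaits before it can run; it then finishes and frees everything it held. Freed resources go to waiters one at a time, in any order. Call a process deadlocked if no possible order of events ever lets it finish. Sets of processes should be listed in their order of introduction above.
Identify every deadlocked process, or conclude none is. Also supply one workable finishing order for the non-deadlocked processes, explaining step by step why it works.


Deadlocked set: delta and india.
Key observation: the loop delta -> india -> delta blocks itself forever; no other process is dragged down with it.
A valid finishing order for the others: bravo, echo, golf, alpha, charlie.
Step-by-step check:
  bravo: no waits; runs immediately, freeing L4
  echo: no waits; runs immediately, freeing L13
  golf: no waits; runs immediately, freeing L1
  alpha: everything it awaited (L13, L1 and L4) is free; runs, freeing L9
  charlie: no waits; runs immediately, freeing L7


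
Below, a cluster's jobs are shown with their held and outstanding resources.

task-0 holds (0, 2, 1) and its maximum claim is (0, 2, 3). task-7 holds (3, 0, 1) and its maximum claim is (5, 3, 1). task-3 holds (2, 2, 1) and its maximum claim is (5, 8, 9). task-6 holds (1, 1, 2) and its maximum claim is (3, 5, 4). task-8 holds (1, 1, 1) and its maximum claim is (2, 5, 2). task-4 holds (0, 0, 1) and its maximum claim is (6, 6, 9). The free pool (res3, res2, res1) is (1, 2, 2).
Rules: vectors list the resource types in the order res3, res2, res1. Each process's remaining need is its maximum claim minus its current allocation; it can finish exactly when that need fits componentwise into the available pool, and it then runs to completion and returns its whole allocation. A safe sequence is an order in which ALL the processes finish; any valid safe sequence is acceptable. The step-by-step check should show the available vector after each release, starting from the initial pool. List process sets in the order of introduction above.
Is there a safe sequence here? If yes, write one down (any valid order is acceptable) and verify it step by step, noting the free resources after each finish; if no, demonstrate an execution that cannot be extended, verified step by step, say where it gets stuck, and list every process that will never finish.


UNSAFE.
Key observation: even finishing task-0, task-8, task-6, task-7 leaves just (6, 6, 7) free — too little res1 for any of the remaining processes.
Going as far as possible: task-0, task-8, task-6, task-7; after that, nothing fits. Step-by-step check:
  pool = (1, 2, 2)
  task-0 needs (0, 0, 2) <= (1, 2, 2) -> finishes; pool += (0, 2, 1) = (1, 4, 3)
  task-8 needs (1, 4, 1) <= (1, 4, 3) -> finishes; pool += (1, 1, 1) = (2, 5, 4)
  task-6 needs (2, 4, 2) <= (2, 5, 4) -> finishes; pool += (1, 1, 2) = (3, 6, 6)
  task-7 needs (2, 3, 0) <= (3, 6, 6) -> finishes; pool += (3, 0, 1) = (6, 6, 7)
  task-3 cannot run: need (3, 6, 8) vs free (6, 6, 7) (insufficient res1)
  task-4 cannot run: need (6, 6, 8) vs free (6, 6, 7) (insufficient res1)
Processes that can never finish: task-3 and task-4.


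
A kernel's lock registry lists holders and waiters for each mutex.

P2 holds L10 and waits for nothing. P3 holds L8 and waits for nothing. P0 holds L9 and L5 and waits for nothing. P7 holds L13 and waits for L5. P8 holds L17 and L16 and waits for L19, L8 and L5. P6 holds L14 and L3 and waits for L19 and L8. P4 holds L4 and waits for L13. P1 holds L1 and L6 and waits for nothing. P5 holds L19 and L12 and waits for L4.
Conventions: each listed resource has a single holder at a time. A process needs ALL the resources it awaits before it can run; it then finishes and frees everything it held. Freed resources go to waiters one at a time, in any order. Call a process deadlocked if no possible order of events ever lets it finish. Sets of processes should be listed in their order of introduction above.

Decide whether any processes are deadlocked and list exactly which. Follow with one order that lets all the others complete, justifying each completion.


No process is deadlocked.
Key observation: the wait relation is loop-free; peeling off processes with no waits unwinds the whole state.
One completion order for the rest: P3, P0, P7, P1, P4, P2, P5, P6, P8.
Walking it through:
  P3: no waits; runs immediately, freeing L8
  P0: no waits; runs immediately, freeing L9 and L5
  P7 waits on L5 — all released -> runs and releases L13
  P1: no waits; runs immediately, freeing L1 and L6
  P4 waits on L13 — all released -> runs and releases L4
  P2: no waits; runs immediately, freeing L10
  P5 waits on L4 — all released -> runs and releases L19 and L12
  P6 waits on L19 and L8 — all released -> runs and releases L14 and L3
  P8 waits on L19, L8 and L5 — all released -> runs and releases L17 and L16


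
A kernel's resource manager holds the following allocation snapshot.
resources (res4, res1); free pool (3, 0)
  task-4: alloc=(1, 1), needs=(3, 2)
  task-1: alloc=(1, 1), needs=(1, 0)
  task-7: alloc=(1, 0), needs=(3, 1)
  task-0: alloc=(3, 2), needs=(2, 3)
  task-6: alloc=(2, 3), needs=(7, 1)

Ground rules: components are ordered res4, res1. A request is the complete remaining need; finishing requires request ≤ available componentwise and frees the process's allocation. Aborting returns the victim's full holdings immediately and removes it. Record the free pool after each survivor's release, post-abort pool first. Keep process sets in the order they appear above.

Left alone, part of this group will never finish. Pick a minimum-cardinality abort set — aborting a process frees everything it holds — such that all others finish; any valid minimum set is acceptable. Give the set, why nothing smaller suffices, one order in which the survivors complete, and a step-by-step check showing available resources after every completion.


Abort task-0.
Key observation: no ordering could ever have run task-4 before the abort of task-0; with (3, 2) back in the pool it fits at step 1.
No smaller set exists: with zero aborts the deadlock remains.
One survivor order: task-4, task-6, task-1, task-7. Step-by-step check (post-abort pool first):
  pool = (6, 2)
  task-4 needs (3, 2) <= (6, 2) -> finishes; pool += (1, 1) = (7, 3)
  task-6 needs (7, 1) <= (7, 3) -> finishes; pool += (2, 3) = (9, 6)
  task-1 needs (1, 0) <= (9, 6) -> finishes; pool += (1, 1) = (10, 7)
  task-7 needs (3, 1) <= (10, 7) -> finishes; pool += (1, 0) = (11, 7)


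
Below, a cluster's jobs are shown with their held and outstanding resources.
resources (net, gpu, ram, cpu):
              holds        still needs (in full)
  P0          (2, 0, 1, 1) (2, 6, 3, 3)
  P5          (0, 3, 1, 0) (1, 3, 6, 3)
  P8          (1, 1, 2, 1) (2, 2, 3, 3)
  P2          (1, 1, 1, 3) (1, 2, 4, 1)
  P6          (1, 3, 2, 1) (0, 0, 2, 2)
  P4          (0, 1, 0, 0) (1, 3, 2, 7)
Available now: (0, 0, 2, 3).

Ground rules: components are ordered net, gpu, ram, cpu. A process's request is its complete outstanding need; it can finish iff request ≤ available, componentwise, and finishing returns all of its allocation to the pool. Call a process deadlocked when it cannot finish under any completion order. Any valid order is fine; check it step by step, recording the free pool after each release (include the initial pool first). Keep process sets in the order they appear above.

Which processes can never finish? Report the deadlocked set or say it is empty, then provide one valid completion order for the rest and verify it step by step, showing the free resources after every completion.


The deadlocked set is empty.
Key observation: the pool covers P6 at once, and every later process fits after earlier releases.
A valid finishing order for the others: P6, P2, P4, P8, P0, P5. Walking it through:
  pool = (0, 0, 2, 3)
  run P6 (needs (0, 0, 2, 2), free (0, 0, 2, 3)); after release of (1, 3, 2, 1) the pool is (1, 3, 4, 4)
  run P2 (needs (1, 2, 4, 1), free (1, 3, 4, 4)); after release of (1, 1, 1, 3) the pool is (2, 4, 5, 7)
  run P4 (needs (1, 3, 2, 7), free (2, 4, 5, 7)); after release of (0, 1, 0, 0) the pool is (2, 5, 5, 7)
  run P8 (needs (2, 2, 3, 3), free (2, 5, 5, 7)); after release of (1, 1, 2, 1) the pool is (3, 6, 7, 8)
  run P0 (needs (2, 6, 3, 3), free (3, 6, 7, 8)); after release of (2, 0, 1, 1) the pool is (5, 6, 8, 9)
  run P5 (needs (1, 3, 6, 3), free (5, 6, 8, 9)); after release of (0, 3, 1, 0) the pool is (5, 9, 9, 9)


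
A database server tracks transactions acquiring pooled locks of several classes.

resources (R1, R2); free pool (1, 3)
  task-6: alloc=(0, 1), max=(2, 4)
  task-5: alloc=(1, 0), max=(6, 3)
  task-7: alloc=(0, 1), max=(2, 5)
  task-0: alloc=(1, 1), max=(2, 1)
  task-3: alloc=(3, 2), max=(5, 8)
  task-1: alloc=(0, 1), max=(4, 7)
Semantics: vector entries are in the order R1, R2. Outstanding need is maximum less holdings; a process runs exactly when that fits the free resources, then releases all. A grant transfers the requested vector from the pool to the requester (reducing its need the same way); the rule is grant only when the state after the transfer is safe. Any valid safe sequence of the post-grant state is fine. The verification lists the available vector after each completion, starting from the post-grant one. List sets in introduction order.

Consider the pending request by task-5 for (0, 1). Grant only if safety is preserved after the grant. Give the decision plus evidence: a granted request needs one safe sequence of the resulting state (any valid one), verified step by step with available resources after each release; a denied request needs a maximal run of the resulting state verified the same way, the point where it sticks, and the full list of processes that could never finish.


DENY: after the grant no complete ordering would exist.
Key observation: after task-0, task-6, task-7 the pool peaks at (2, 5), and each blocked process is short somewhere: task-5 on R1; task-3 on R2; task-1 on R1, R2.
On the post-grant state, task-0, task-6, task-7 is a maximal run — nothing extends it. Check, step by step:
  pool = (1, 2)
  task-0 needs (1, 0) <= (1, 2) -> finishes; pool += (1, 1) = (2, 3)
  task-6 needs (2, 3) <= (2, 3) -> finishes; pool += (0, 1) = (2, 4)
  task-7 needs (2, 4) <= (2, 4) -> finishes; pool += (0, 1) = (2, 5)
  task-5 still needs (5, 2) but only (2, 5) is free — short on R1
  task-3 still needs (2, 6) but only (2, 5) is free — short on R2
  task-1 still needs (4, 6) but only (2, 5) is free — short on R1 and R2
Had the request been granted, task-5, task-3 and task-1 could never finish.


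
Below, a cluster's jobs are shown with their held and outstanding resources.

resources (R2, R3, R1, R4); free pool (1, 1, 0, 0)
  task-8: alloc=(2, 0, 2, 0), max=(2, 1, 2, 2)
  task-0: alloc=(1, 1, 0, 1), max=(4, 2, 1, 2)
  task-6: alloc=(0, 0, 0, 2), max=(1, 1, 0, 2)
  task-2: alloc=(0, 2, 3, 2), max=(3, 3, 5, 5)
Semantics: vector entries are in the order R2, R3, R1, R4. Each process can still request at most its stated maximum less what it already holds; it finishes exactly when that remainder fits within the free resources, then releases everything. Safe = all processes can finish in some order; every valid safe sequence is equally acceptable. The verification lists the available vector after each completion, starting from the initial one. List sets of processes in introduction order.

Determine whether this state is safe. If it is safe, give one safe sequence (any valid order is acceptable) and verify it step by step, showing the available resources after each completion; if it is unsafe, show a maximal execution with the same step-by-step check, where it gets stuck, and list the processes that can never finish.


SAFE — a valid safe sequence is task-6, task-8, task-0, task-2.
Key observation: at task-6 the run first touches a limit — (1, 1, 0, 0) against (1, 1, 0, 0), exact on a resource it actually requests.
Verifying each step:
  pool = (1, 1, 0, 0)
  task-6: need (1, 1, 0, 0) fits (1, 1, 0, 0); releases (0, 0, 0, 2), pool now (1, 1, 0, 2)
  task-8: need (0, 1, 0, 2) fits (1, 1, 0, 2); releases (2, 0, 2, 0), pool now (3, 1, 2, 2)
  task-0: need (3, 1, 1, 1) fits (3, 1, 2, 2); releases (1, 1, 0, 1), pool now (4, 2, 2, 3)
  task-2: need (3, 1, 2, 3) fits (4, 2, 2, 3); releases (0, 2, 3, 2), pool now (4, 4, 5, 5)


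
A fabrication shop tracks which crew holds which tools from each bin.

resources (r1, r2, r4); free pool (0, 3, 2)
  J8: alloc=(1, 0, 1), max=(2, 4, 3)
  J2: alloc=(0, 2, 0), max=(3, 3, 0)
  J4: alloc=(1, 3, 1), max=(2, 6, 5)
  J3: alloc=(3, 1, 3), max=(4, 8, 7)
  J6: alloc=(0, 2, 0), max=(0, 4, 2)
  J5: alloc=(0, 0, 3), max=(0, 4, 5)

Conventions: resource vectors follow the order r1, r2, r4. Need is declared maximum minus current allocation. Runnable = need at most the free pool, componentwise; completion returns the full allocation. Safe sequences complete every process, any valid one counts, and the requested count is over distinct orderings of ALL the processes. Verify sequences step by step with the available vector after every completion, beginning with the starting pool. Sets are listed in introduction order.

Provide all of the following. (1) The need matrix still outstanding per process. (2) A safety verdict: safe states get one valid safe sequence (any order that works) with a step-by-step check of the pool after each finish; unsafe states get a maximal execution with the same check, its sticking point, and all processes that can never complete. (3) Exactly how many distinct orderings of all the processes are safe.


(1) Remaining need (order r1, r2, r4):
  J8: (1, 4, 2)
  J2: (3, 1, 0)
  J4: (1, 3, 4)
  J3: (1, 7, 4)
  J6: (0, 2, 2)
  J5: (0, 4, 2)
(2) UNSAFE.
Key observation: J6, J5 can finish, but then (0, 5, 5) is all there is, and the blocked group's r1 demands exceed it.
Going as far as possible: J6, J5; after that, nothing fits. Check, step by step:
  pool = (0, 3, 2)
  J6 needs (0, 2, 2) <= (0, 3, 2) -> finishes; pool += (0, 2, 0) = (0, 5, 2)
  J5 needs (0, 4, 2) <= (0, 5, 2) -> finishes; pool += (0, 0, 3) = (0, 5, 5)
  J8 still needs (1, 4, 2) but only (0, 5, 5) is free — short on r1
  J2 still needs (3, 1, 0) but only (0, 5, 5) is free — short on r1
  J4 still needs (1, 3, 4) but only (0, 5, 5) is free — short on r1
  J3 still needs (1, 7, 4) but only (0, 5, 5) is free — short on r1 and r2
Permanently blocked: J8, J2, J4 and J3.
(3) Precisely 0 of the possible complete orderings are safe sequences.


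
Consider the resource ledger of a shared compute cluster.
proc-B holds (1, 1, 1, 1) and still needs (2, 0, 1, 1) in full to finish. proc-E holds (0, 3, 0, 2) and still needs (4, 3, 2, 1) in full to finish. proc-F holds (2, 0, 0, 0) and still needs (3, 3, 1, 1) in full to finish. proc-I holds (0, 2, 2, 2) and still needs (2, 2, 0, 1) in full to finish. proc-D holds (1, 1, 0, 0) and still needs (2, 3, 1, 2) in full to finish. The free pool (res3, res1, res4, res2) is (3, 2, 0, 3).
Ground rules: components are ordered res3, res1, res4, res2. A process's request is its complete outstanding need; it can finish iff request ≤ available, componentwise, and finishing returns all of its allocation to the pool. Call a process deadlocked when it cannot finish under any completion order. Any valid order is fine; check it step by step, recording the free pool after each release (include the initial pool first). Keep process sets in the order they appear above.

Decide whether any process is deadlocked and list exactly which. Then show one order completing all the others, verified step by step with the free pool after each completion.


The deadlocked set is empty.
Key observation: starting with proc-I, each completion frees enough for the next — no one is permanently blocked.
A valid finishing order for the others: proc-I, proc-B, proc-E, proc-D, proc-F. Check, step by step:
  pool = (3, 2, 0, 3)
  proc-I: need (2, 2, 0, 1) fits (3, 2, 0, 3); releases (0, 2, 2, 2), pool now (3, 4, 2, 5)
  proc-B: need (2, 0, 1, 1) fits (3, 4, 2, 5); releases (1, 1, 1, 1), pool now (4, 5, 3, 6)
  proc-E: need (4, 3, 2, 1) fits (4, 5, 3, 6); releases (0, 3, 0, 2), pool now (4, 8, 3, 8)
  proc-D: need (2, 3, 1, 2) fits (4, 8, 3, 8); releases (1, 1, 0, 0), pool now (5, 9, 3, 8)
  proc-F: need (3, 3, 1, 1) fits (5, 9, 3, 8); releases (2, 0, 0, 0), pool now (7, 9, 3, 8)


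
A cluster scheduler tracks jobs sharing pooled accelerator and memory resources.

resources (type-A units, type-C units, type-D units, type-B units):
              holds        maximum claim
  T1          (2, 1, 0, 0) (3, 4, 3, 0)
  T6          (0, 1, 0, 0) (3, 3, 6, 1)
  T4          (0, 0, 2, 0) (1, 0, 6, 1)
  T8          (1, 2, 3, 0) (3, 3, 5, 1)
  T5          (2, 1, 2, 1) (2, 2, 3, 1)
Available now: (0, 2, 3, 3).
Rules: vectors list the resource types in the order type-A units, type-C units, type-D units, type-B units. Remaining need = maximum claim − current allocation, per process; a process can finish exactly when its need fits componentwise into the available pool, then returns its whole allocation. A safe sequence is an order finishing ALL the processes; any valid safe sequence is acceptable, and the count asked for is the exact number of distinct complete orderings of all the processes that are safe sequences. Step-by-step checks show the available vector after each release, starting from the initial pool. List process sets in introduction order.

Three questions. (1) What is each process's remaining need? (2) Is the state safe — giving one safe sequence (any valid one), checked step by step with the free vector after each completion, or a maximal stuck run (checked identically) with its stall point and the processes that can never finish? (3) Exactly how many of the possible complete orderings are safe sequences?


(1) Remaining need (order type-A units, type-C units, type-D units, type-B units):
  T1: (1, 3, 3, 0)
  T6: (3, 2, 6, 1)
  T4: (1, 0, 4, 1)
  T8: (2, 1, 2, 1)
  T5: (0, 1, 1, 0)
(2) SAFE. One safe sequence: T5, T4, T8, T6, T1.
Key observation: reading the order forward, T8 is the first process whose need (2, 1, 2, 1) meets the free pool (2, 3, 7, 4) exactly on a resource it requests.
Verifying each step:
  pool = (0, 2, 3, 3)
  T5 needs (0, 1, 1, 0) <= (0, 2, 3, 3) -> finishes; pool += (2, 1, 2, 1) = (2, 3, 5, 4)
  T4 needs (1, 0, 4, 1) <= (2, 3, 5, 4) -> finishes; pool += (0, 0, 2, 0) = (2, 3, 7, 4)
  T8 needs (2, 1, 2, 1) <= (2, 3, 7, 4) -> finishes; pool += (1, 2, 3, 0) = (3, 5, 10, 4)
  T6 needs (3, 2, 6, 1) <= (3, 5, 10, 4) -> finishes; pool += (0, 1, 0, 0) = (3, 6, 10, 4)
  T1 needs (1, 3, 3, 0) <= (3, 6, 10, 4) -> finishes; pool += (2, 1, 0, 0) = (5, 7, 10, 4)
(3) Precisely 14 of the possible complete orderings are safe sequences.


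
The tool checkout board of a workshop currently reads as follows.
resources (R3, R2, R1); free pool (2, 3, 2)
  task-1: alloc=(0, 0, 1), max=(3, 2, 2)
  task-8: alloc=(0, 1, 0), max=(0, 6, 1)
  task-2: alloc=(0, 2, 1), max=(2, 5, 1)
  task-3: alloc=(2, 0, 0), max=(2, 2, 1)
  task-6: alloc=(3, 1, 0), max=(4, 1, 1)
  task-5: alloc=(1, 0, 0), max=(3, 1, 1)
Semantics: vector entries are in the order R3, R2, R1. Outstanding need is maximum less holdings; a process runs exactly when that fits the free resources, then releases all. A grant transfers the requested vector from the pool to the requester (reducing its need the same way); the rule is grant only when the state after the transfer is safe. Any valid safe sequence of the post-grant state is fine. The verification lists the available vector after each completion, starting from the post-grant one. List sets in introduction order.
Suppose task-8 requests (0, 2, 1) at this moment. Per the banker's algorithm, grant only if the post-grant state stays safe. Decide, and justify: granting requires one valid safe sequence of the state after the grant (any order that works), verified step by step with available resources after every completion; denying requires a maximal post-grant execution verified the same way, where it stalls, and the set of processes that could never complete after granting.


DENY — the pretend-granted state is unsafe.
Key observation: no order helps: past task-5, task-6, task-1, task-3, the free pool tops out at (8, 2, 2), below what each blocked process needs in R2.
After a pretend grant, a maximal execution: task-5, task-6, task-1, task-3 — then nothing else fits. Check, step by step:
  pool = (2, 1, 1)
  task-5 needs (2, 1, 1) <= (2, 1, 1) -> finishes; pool += (1, 0, 0) = (3, 1, 1)
  task-6 needs (1, 0, 1) <= (3, 1, 1) -> finishes; pool += (3, 1, 0) = (6, 2, 1)
  task-1 needs (3, 2, 1) <= (6, 2, 1) -> finishes; pool += (0, 0, 1) = (6, 2, 2)
  task-3 needs (0, 2, 1) <= (6, 2, 2) -> finishes; pool += (2, 0, 0) = (8, 2, 2)
  task-8 cannot run: need (0, 3, 0) vs free (8, 2, 2) (insufficient R2)
  task-2 cannot run: need (2, 3, 0) vs free (8, 2, 2) (insufficient R2)
Post-grant, the permanently blocked set is task-8 and task-2.


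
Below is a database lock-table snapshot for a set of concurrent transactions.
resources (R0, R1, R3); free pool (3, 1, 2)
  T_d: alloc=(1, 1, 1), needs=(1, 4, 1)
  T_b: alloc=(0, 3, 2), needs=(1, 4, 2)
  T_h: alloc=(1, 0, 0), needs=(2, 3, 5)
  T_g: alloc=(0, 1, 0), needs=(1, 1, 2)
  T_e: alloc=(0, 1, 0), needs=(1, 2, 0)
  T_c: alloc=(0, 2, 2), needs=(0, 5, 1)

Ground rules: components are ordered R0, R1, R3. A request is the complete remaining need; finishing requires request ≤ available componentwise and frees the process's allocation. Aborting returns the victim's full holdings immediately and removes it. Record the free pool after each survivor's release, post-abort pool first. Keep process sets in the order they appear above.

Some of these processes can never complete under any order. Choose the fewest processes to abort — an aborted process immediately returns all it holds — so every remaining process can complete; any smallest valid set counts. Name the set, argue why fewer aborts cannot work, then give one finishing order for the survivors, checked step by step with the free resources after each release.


Minimum abort set: T_c.
Key observation: T_b had no path to completion before; after the abort of T_c ((0, 2, 2) returned), step 2 is where it fits.
No smaller set exists: with zero aborts the deadlock remains.
One survivor order: T_g, T_b, T_d, T_h, T_e. Verifying each step (post-abort pool first):
  pool = (3, 3, 4)
  T_g needs (1, 1, 2) <= (3, 3, 4) -> finishes; pool += (0, 1, 0) = (3, 4, 4)
  T_b needs (1, 4, 2) <= (3, 4, 4) -> finishes; pool += (0, 3, 2) = (3, 7, 6)
  T_d needs (1, 4, 1) <= (3, 7, 6) -> finishes; pool += (1, 1, 1) = (4, 8, 7)
  T_h needs (2, 3, 5) <= (4, 8, 7) -> finishes; pool += (1, 0, 0) = (5, 8, 7)
  T_e needs (1, 2, 0) <= (5, 8, 7) -> finishes; pool += (0, 1, 0) = (5, 9, 7)


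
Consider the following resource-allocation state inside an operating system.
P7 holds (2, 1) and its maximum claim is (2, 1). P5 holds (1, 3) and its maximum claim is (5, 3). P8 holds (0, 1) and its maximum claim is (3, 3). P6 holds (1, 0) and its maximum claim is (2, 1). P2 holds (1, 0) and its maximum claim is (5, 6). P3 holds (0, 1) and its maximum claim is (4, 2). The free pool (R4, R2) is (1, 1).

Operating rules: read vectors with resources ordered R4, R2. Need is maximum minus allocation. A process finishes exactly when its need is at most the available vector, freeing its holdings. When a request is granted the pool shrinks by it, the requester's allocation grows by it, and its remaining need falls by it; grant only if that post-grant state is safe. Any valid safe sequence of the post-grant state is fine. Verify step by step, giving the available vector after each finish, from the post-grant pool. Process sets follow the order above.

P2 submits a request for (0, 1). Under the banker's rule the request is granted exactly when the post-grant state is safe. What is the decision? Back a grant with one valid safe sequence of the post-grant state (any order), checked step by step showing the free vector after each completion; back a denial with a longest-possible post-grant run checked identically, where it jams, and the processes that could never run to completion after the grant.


GRANT — the state after the grant stays safe, e.g. via P7, P6, P3, P5, P8, P2.
Key observation: (1, 0) free after granting still covers P7 first, and each release covers the next.
Check on the post-grant state, step by step:
  pool = (1, 0)
  run P7 (needs (0, 0), free (1, 0)); after release of (2, 1) the pool is (3, 1)
  run P6 (needs (1, 1), free (3, 1)); after release of (1, 0) the pool is (4, 1)
  run P3 (needs (4, 1), free (4, 1)); after release of (0, 1) the pool is (4, 2)
  run P5 (needs (4, 0), free (4, 2)); after release of (1, 3) the pool is (5, 5)
  run P8 (needs (3, 2), free (5, 5)); after release of (0, 1) the pool is (5, 6)
  run P2 (needs (4, 5), free (5, 6)); after release of (1, 1) the pool is (6, 7)


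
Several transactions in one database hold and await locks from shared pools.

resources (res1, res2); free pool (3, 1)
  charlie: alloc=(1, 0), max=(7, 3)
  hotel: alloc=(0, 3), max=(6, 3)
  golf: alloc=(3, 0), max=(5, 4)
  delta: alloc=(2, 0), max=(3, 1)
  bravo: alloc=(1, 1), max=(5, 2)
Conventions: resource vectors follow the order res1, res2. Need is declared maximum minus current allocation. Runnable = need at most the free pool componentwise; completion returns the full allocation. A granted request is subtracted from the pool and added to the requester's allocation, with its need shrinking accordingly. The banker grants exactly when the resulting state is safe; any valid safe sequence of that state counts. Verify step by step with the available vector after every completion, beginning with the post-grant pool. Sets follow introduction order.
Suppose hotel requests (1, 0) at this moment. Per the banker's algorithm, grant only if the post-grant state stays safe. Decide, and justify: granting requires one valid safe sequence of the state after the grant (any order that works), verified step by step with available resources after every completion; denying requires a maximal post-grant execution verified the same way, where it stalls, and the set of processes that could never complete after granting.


GRANT. The post-grant state is safe; one safe sequence: delta, bravo, hotel, golf, charlie.
Key observation: the transfer keeps a workable pool ((2, 1)); delta starts the safe sequence.
Check on the post-grant state, step by step:
  pool = (2, 1)
  delta needs (1, 1) <= (2, 1) -> finishes; pool += (2, 0) = (4, 1)
  bravo needs (4, 1) <= (4, 1) -> finishes; pool += (1, 1) = (5, 2)
  hotel needs (5, 0) <= (5, 2) -> finishes; pool += (1, 3) = (6, 5)
  golf needs (2, 4) <= (6, 5) -> finishes; pool += (3, 0) = (9, 5)
  charlie needs (6, 3) <= (9, 5) -> finishes; pool += (1, 0) = (10, 5)


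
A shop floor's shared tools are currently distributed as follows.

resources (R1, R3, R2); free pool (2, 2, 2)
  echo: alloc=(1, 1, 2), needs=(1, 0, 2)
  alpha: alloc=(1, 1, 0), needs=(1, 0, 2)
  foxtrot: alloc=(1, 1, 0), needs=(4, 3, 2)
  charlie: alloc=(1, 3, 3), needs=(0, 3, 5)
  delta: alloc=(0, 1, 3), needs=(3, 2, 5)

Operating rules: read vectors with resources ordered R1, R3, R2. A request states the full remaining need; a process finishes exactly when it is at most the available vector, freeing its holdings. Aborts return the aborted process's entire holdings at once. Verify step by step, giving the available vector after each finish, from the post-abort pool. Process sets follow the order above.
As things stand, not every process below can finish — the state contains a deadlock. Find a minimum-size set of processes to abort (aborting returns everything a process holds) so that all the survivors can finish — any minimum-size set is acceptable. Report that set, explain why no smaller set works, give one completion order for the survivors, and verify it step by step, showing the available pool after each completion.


The answer: abort delta.
Key observation: charlie had no path to completion before; after the abort of delta ((0, 1, 3) returned), step 2 is where it fits.
Why nothing smaller works: aborting no one leaves the state deadlocked as given.
The survivors complete as echo, charlie, alpha, foxtrot. Verifying each step (starting from the post-abort pool):
  pool = (2, 3, 5)
  echo needs (1, 0, 2) <= (2, 3, 5) -> finishes; pool += (1, 1, 2) = (3, 4, 7)
  charlie needs (0, 3, 5) <= (3, 4, 7) -> finishes; pool += (1, 3, 3) = (4, 7, 10)
  alpha needs (1, 0, 2) <= (4, 7, 10) -> finishes; pool += (1, 1, 0) = (5, 8, 10)
  foxtrot needs (4, 3, 2) <= (5, 8, 10) -> finishes; pool += (1, 1, 0) = (6, 9, 10)


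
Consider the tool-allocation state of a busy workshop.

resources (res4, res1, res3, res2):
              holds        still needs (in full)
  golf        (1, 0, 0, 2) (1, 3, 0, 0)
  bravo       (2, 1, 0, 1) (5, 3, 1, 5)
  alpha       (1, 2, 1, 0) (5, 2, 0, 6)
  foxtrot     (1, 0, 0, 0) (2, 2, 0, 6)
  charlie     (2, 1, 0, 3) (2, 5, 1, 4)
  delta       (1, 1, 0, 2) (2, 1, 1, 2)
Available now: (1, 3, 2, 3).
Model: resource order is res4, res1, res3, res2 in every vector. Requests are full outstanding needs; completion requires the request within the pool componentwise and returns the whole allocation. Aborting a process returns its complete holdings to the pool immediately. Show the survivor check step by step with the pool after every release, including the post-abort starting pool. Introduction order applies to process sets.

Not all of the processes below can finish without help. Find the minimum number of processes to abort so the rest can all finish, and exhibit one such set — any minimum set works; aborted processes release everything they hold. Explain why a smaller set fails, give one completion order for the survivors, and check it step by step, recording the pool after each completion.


Minimum abort set: charlie.
Key observation: no ordering could ever have run bravo before the abort of charlie; with (2, 1, 0, 3) back in the pool it fits at step 4.
No smaller set exists: with zero aborts the deadlock remains.
The survivors complete as delta, golf, foxtrot, bravo, alpha. Verifying each step (starting from the post-abort pool):
  pool = (3, 4, 2, 6)
  run delta (needs (2, 1, 1, 2), free (3, 4, 2, 6)); after release of (1, 1, 0, 2) the pool is (4, 5, 2, 8)
  run golf (needs (1, 3, 0, 0), free (4, 5, 2, 8)); after release of (1, 0, 0, 2) the pool is (5, 5, 2, 10)
  run foxtrot (needs (2, 2, 0, 6), free (5, 5, 2, 10)); after release of (1, 0, 0, 0) the pool is (6, 5, 2, 10)
  run bravo (needs (5, 3, 1, 5), free (6, 5, 2, 10)); after release of (2, 1, 0, 1) the pool is (8, 6, 2, 11)
  run alpha (needs (5, 2, 0, 6), free (8, 6, 2, 11)); after release of (1, 2, 1, 0) the pool is (9, 8, 3, 11)
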